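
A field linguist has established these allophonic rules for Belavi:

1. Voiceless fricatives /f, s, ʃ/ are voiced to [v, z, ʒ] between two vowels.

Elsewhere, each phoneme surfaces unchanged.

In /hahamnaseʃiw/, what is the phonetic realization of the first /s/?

[z]

Rule 1 applies to /s/ (between /a/ and /e/: between two vowels) → [z].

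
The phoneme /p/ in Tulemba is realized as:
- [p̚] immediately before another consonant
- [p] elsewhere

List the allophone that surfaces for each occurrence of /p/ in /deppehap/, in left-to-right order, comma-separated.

Occurrence 1 (position 3): immediately before another consonant → [p̚].
Occurrence 2 (position 4): no conditioning environment matches → elsewhere allophone [p].
Occurrence 3 (position 8): no conditioning environment matches → elsewhere allophone [p].

[p̚], [p], [p]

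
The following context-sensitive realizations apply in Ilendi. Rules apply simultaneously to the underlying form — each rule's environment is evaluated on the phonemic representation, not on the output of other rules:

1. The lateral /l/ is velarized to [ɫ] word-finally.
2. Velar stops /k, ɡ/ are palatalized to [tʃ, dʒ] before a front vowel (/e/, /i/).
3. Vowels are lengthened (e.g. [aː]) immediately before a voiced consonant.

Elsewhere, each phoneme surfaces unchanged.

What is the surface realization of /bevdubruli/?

[beːvduːbruːli]

/b/ (word-initial) is unaffected → [b].
/e/ (between /b/ and /v/): before a voiced consonant, so rule 3 applies → [eː].
/v/ (between /e/ and /d/): no rule targets it → [v].
/d/ (between /v/ and /u/) is unaffected → [d].
/u/ meets the environment for rule 3 (before a voiced consonant) → [uː].
/b/ (between /u/ and /r/) is unaffected → [b].
/r/ — not in any rule's target class → [r].
/u/ (between /r/ and /l/) occurs before a voiced consonant → [uː] by rule 3.
/l/ — between /u/ and /i/; rule 1 does not apply here → [l].
/i/ — word-final; rule 3 does not apply here → [i].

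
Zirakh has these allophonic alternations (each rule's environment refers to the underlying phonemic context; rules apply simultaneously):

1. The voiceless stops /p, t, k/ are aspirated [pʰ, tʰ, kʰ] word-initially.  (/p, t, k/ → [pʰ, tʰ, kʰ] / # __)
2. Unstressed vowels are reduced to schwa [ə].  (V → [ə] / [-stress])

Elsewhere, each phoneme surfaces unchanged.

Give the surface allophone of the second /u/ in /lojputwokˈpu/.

/u/ (word-final) is in the target of rule 2 but the environment (in an unstressed syllable) is not met → [u].

[u]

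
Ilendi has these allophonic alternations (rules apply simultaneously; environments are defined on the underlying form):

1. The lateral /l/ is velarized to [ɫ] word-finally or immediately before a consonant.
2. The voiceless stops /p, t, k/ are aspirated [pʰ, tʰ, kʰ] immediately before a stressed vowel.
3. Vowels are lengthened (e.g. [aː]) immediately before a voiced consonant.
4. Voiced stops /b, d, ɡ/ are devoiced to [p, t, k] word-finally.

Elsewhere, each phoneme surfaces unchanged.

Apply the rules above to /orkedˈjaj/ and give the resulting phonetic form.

[oːrkeːdˈjaːj]

/o/ — word-initial, before a voiced consonant — surfaces as [oː] (rule 3).
/r/ (between /o/ and /k/): no rule targets it → [r].
/k/ (between /r/ and /e/): rule 2 targets it, but not immediately before a stressed vowel → unchanged [k].
/e/ meets the environment for rule 3 (before a voiced consonant) → [eː].
/d/ (between /e/ and /j/) is in the target of rule 4 but the environment (word-finally) is not met → [d].
/j/ (between /d/ and /a/): no rule targets it → [j].
/a/ — between /j/ and /j/, before a voiced consonant — surfaces as [aː] (rule 3).
/j/ (word-final) is unaffected → [j].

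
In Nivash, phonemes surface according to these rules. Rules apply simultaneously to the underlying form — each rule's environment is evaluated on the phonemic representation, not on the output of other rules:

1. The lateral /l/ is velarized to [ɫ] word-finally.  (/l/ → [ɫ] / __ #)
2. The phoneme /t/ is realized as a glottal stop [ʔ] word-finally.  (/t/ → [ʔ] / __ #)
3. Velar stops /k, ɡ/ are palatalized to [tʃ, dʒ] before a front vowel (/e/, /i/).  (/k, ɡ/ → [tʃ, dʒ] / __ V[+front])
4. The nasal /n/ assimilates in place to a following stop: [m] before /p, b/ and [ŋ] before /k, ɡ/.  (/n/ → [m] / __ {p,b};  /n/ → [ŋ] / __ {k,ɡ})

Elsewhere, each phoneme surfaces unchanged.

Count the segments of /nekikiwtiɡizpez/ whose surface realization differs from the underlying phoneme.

Segments that undergo a rule: /k/ → [tʃ] (rule 3); /k/ → [tʃ] (rule 3); /ɡ/ → [dʒ] (rule 3).
All other segments surface unchanged.

3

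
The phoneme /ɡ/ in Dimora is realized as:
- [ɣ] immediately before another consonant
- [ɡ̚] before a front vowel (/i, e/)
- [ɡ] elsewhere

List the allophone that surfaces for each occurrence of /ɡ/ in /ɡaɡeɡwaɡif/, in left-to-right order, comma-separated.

[ɡ], [ɡ̚], [ɣ], [ɡ̚]

Occurrence 1 (position 1): no conditioning environment matches → elsewhere allophone [ɡ].
Occurrence 2 (position 3): before a front vowel (/i, e/) → [ɡ̚].
Occurrence 3 (position 5): immediately before another consonant → [ɣ].
Occurrence 4 (position 8): before a front vowel (/i, e/) → [ɡ̚].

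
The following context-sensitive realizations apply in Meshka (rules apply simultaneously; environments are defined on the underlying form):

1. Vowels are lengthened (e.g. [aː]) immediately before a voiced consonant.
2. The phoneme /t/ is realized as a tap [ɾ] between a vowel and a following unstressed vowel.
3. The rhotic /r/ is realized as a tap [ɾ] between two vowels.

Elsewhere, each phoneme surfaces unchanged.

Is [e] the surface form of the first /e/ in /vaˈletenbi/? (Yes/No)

/e/ (between /l/ and /t/) fails the environment for rule 1, so it stays [e].
The actual realization is [e], which matches [e].

Yes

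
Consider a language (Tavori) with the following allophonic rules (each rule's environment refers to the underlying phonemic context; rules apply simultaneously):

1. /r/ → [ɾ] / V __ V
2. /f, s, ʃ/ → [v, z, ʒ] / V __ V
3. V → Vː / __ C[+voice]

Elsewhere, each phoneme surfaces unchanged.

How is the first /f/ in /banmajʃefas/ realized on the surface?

[v]

/f/ meets the environment for rule 2 (between two vowels) → [v].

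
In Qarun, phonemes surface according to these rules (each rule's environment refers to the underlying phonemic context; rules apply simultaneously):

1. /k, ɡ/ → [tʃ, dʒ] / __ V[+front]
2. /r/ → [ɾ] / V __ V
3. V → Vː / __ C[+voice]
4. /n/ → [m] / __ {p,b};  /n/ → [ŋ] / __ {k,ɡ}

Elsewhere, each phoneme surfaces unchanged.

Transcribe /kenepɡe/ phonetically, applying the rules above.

/k/ (word-initial): before a front vowel, so rule 1 applies → [tʃ].
/e/ (between /k/ and /n/) occurs before a voiced consonant → [eː] by rule 3.
/n/ (between /e/ and /e/): rule 4 targets it, but not before a labial or velar stop → unchanged [n].
/e/ (between /n/ and /p/) fails the environment for rule 3, so it stays [e].
/p/ stays [p].
/ɡ/ (between /p/ and /e/): before a front vowel, so rule 1 applies → [dʒ].
/e/ (word-final) fails the environment for rule 3, so it stays [e].

[tʃeːnepdʒe]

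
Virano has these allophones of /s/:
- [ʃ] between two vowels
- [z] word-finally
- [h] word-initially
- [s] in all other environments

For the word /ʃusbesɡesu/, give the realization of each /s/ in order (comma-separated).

Occurrence 1 (position 3): no conditioning environment matches → elsewhere allophone [s].
Occurrence 2 (position 6): no conditioning environment matches → elsewhere allophone [s].
Occurrence 3 (position 9): between two vowels → [ʃ].

[s], [s], [ʃ]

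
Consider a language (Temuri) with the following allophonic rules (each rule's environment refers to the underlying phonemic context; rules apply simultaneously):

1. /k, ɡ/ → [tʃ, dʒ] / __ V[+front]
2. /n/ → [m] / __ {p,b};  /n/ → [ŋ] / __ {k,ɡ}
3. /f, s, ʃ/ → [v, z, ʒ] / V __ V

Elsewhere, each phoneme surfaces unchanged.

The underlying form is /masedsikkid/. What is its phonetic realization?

[mazedsiktʃid]

/m/ — not in any rule's target class → [m].
/a/ (between /m/ and /s/): no rule targets it → [a].
/s/ meets the environment for rule 3 (between two vowels) → [z].
/e/ — not in any rule's target class → [e].
/d/ (between /e/ and /s/) is unaffected → [d].
/s/ (between /d/ and /i/) fails the environment for rule 3, so it stays [s].
/i/ (between /s/ and /k/) is unaffected → [i].
/k/ (between /i/ and /k/) is in the target of rule 1 but the environment (before a front vowel) is not met → [k].
/k/ (between /k/ and /i/) occurs before a front vowel → [tʃ] by rule 1.
/i/ — not in any rule's target class → [i].
/d/ stays [d].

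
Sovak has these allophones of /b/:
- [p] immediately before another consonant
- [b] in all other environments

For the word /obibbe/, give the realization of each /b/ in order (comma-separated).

[b], [p], [b]

Occurrence 1 (position 2): no conditioning environment matches → elsewhere allophone [b].
Occurrence 2 (position 4): immediately before another consonant → [p].
Occurrence 3 (position 5): no conditioning environment matches → elsewhere allophone [b].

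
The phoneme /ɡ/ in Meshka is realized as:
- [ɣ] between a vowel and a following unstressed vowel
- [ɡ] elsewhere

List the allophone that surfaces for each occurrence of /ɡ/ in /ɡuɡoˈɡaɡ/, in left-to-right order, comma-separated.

Occurrence 1 (position 1): no conditioning environment matches → elsewhere allophone [ɡ].
Occurrence 2 (position 3): between a vowel and a following unstressed vowel → [ɣ].
Occurrence 3 (position 5): no conditioning environment matches → elsewhere allophone [ɡ].
Occurrence 4 (position 7): no conditioning environment matches → elsewhere allophone [ɡ].

[ɡ], [ɣ], [ɡ], [ɡ]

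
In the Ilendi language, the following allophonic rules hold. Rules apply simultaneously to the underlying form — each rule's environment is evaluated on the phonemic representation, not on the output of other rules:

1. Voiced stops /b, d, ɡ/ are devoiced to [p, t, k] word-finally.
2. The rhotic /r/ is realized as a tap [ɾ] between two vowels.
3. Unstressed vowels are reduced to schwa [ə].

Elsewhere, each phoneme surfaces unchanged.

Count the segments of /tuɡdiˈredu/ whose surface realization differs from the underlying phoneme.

Segments that undergo a rule: /u/ → [ə] (rule 3); /i/ → [ə] (rule 3); /r/ → [ɾ] (rule 2); /u/ → [ə] (rule 3).
All other segments surface unchanged.

4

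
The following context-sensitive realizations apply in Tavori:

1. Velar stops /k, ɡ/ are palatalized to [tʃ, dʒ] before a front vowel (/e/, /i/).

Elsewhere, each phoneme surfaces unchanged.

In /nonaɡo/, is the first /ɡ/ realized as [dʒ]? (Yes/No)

/ɡ/ (between /a/ and /o/) is in the target of rule 1 but the environment (before a front vowel) is not met → [ɡ].
The actual realization is [ɡ], not [dʒ].

No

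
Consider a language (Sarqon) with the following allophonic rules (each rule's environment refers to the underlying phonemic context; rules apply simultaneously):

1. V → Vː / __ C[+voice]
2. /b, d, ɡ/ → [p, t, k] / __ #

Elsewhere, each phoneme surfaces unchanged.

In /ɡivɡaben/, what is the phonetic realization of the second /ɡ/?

/ɡ/ (between /v/ and /a/): rule 2 targets it, but not word-finally → unchanged [ɡ].

[ɡ]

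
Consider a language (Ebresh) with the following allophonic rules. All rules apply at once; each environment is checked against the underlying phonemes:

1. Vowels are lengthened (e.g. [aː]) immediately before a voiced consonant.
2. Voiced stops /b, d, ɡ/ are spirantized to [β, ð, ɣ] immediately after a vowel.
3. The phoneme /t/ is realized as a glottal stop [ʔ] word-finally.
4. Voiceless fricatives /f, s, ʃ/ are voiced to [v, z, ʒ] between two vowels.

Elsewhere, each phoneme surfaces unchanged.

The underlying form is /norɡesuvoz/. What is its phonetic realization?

[noːrɡezuːvoːz]

/o/ (between /n/ and /r/): before a voiced consonant, so rule 1 applies → [oː].
/ɡ/ (between /r/ and /e/): rule 2 targets it, but not immediately after a vowel → unchanged [ɡ].
/e/ (between /ɡ/ and /s/): rule 1 targets it, but not before a voiced consonant → unchanged [e].
Rule 4 applies to /s/ (between /e/ and /u/: between two vowels) → [z].
/u/ meets the environment for rule 1 (before a voiced consonant) → [uː].
/o/ meets the environment for rule 1 (before a voiced consonant) → [oː].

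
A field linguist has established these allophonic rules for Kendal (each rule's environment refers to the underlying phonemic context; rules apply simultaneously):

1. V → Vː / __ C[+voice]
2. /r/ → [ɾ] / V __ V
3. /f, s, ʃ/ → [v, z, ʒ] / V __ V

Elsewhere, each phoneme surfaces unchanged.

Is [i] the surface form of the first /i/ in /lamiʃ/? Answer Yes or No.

/i/ (between /m/ and /ʃ/) is in the target of rule 1 but the environment (before a voiced consonant) is not met → [i].
The actual realization is [i], which matches [i].

Yes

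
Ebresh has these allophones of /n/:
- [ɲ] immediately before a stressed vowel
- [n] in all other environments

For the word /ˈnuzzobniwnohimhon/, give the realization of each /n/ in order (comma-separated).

Occurrence 1 (position 1): immediately before a stressed vowel → [ɲ].
Occurrence 2 (position 7): no conditioning environment matches → elsewhere allophone [n].
Occurrence 3 (position 10): no conditioning environment matches → elsewhere allophone [n].
Occurrence 4 (position 17): no conditioning environment matches → elsewhere allophone [n].

[ɲ], [n], [n], [n]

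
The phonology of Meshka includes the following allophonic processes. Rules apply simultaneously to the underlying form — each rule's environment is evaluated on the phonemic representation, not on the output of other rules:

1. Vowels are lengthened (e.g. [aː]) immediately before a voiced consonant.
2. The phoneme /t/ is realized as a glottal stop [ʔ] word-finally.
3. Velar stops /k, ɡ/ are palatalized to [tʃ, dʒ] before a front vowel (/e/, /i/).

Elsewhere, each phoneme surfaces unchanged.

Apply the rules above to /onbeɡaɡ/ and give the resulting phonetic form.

[oːnbeːɡaːɡ]

/o/ (word-initial): before a voiced consonant, so rule 1 applies → [oː].
/n/ — not in any rule's target class → [n].
/b/ — not in any rule's target class → [b].
/e/ (between /b/ and /ɡ/) occurs before a voiced consonant → [eː] by rule 1.
/ɡ/ (between /e/ and /a/) fails the environment for rule 3, so it stays [ɡ].
/a/ (between /ɡ/ and /ɡ/) occurs before a voiced consonant → [aː] by rule 1.
/ɡ/ (word-final): rule 3 targets it, but not before a front vowel → unchanged [ɡ].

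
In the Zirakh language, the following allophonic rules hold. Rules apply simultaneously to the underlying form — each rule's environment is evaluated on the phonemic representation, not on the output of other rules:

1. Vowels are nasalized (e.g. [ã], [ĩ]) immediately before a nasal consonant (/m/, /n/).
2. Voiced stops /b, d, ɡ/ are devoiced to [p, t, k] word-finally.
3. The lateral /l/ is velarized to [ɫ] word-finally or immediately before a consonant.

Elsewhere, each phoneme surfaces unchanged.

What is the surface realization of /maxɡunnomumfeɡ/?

/m/ — not in any rule's target class → [m].
/a/ — between /m/ and /x/; rule 1 does not apply here → [a].
/x/ stays [x].
/ɡ/ (between /x/ and /u/) fails the environment for rule 2, so it stays [ɡ].
/u/ (between /ɡ/ and /n/) occurs before a nasal consonant → [ũ] by rule 1.
/n/ (between /u/ and /n/) is unaffected → [n].
/n/ (between /n/ and /o/) is unaffected → [n].
/o/ (between /n/ and /m/): before a nasal consonant, so rule 1 applies → [õ].
/m/ stays [m].
/u/ (between /m/ and /m/): before a nasal consonant, so rule 1 applies → [ũ].
/m/ stays [m].
/f/ — not in any rule's target class → [f].
/e/ (between /f/ and /ɡ/) fails the environment for rule 1, so it stays [e].
/ɡ/ (word-final) occurs word-finally → [k] by rule 2.

[maxɡũnnõmũmfek]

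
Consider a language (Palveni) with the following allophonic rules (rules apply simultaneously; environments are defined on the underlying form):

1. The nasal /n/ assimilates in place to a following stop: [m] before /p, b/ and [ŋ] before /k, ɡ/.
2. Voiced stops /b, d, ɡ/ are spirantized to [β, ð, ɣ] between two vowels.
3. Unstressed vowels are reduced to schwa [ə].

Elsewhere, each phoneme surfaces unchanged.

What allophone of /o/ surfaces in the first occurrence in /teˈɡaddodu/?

[ə]

/o/ — between /d/ and /d/, in an unstressed syllable — surfaces as [ə] (rule 3).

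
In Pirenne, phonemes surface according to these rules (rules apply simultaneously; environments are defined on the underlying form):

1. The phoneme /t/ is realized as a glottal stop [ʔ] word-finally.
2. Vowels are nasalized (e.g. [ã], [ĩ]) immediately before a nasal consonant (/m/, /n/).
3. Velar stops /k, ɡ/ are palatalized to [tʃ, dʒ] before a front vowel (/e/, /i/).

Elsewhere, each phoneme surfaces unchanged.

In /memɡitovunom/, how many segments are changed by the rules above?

4

Segments that undergo a rule: /e/ → [ẽ] (rule 2); /ɡ/ → [dʒ] (rule 3); /u/ → [ũ] (rule 2); /o/ → [õ] (rule 2).
All other segments surface unchanged.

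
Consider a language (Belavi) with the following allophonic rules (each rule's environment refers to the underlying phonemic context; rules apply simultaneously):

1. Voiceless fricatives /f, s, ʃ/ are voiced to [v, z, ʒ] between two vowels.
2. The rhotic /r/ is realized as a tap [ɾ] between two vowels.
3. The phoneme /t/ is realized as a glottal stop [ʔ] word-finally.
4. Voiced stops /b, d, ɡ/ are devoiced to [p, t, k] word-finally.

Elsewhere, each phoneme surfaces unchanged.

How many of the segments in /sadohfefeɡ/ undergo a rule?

Segments that undergo a rule: /f/ → [v] (rule 1); /ɡ/ → [k] (rule 4).
All other segments surface unchanged.

2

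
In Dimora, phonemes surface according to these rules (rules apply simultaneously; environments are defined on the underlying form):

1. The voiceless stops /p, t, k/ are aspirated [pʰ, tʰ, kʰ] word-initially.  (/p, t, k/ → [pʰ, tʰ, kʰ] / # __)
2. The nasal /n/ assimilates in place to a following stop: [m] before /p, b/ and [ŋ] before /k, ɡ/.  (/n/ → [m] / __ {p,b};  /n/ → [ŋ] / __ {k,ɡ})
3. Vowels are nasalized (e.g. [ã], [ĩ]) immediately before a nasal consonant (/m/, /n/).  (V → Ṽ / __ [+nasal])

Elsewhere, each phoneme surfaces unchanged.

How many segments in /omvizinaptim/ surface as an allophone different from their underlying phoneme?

3

Segments that undergo a rule: /o/ → [õ] (rule 3); /i/ → [ĩ] (rule 3); /i/ → [ĩ] (rule 3).
All other segments surface unchanged.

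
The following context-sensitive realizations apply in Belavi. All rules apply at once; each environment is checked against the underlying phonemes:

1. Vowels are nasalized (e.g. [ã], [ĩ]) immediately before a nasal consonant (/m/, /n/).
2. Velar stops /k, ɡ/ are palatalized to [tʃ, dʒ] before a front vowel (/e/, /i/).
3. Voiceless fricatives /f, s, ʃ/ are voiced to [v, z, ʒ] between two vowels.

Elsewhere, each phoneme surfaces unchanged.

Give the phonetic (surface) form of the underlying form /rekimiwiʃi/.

/r/ — not in any rule's target class → [r].
/e/ (between /r/ and /k/): rule 1 targets it, but not before a nasal consonant → unchanged [e].
/k/ meets the environment for rule 2 (before a front vowel) → [tʃ].
/i/ — between /k/ and /m/, before a nasal consonant — surfaces as [ĩ] (rule 1).
/m/ — not in any rule's target class → [m].
/i/ (between /m/ and /w/): rule 1 targets it, but not before a nasal consonant → unchanged [i].
/w/ — not in any rule's target class → [w].
/i/ (between /w/ and /ʃ/) is in the target of rule 1 but the environment (before a nasal consonant) is not met → [i].
/ʃ/ meets the environment for rule 3 (between two vowels) → [ʒ].
/i/ — word-final; rule 1 does not apply here → [i].

[retʃĩmiwiʒi]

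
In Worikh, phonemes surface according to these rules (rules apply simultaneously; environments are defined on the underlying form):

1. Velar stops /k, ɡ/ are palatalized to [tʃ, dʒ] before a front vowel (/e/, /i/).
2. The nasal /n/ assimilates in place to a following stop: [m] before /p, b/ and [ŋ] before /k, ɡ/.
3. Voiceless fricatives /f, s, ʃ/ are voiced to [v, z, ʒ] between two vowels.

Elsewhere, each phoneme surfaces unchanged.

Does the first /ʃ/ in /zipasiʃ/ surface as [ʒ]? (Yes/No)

No

/ʃ/ — word-final; rule 3 does not apply here → [ʃ].
The actual realization is [ʃ], not [ʒ].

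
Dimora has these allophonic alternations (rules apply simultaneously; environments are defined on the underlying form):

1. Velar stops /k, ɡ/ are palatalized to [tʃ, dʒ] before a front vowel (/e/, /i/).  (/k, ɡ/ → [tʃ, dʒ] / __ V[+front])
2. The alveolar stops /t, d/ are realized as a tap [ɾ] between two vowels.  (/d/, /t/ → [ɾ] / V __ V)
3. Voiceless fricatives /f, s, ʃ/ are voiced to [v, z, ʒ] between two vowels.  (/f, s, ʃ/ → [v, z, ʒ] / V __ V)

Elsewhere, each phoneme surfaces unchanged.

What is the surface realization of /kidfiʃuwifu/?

[tʃidfiʒuwivu]

/k/ — word-initial, before a front vowel — surfaces as [tʃ] (rule 1).
/i/ stays [i].
/d/ (between /i/ and /f/): rule 2 targets it, but not between two vowels → unchanged [d].
/f/ (between /d/ and /i/) is in the target of rule 3 but the environment (between two vowels) is not met → [f].
/i/ stays [i].
/ʃ/ (between /i/ and /u/): between two vowels, so rule 3 applies → [ʒ].
/u/ (between /ʃ/ and /w/) is unaffected → [u].
/w/ — not in any rule's target class → [w].
/i/ — not in any rule's target class → [i].
/f/ (between /i/ and /u/): between two vowels, so rule 3 applies → [v].
/u/ — not in any rule's target class → [u].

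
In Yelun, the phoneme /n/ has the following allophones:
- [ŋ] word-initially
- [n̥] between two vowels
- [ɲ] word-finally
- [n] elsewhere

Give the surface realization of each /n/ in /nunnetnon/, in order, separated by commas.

[ŋ], [n], [n], [n], [ɲ]

Occurrence 1 (position 1): word-initially → [ŋ].
Occurrence 2 (position 3): no conditioning environment matches → elsewhere allophone [n].
Occurrence 3 (position 4): no conditioning environment matches → elsewhere allophone [n].
Occurrence 4 (position 7): no conditioning environment matches → elsewhere allophone [n].
Occurrence 5 (position 9): word-finally → [ɲ].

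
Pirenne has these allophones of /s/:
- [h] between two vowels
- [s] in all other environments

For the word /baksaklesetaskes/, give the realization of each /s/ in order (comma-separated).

[s], [h], [s], [s]

Occurrence 1 (position 4): no conditioning environment matches → elsewhere allophone [s].
Occurrence 2 (position 9): between two vowels → [h].
Occurrence 3 (position 13): no conditioning environment matches → elsewhere allophone [s].
Occurrence 4 (position 16): no conditioning environment matches → elsewhere allophone [s].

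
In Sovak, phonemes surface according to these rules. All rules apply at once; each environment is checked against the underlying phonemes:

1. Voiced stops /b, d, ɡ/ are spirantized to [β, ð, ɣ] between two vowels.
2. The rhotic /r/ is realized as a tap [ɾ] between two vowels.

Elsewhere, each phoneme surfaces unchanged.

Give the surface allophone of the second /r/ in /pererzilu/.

[r]

/r/ (between /e/ and /z/) is in the target of rule 2 but the environment (between two vowels) is not met → [r].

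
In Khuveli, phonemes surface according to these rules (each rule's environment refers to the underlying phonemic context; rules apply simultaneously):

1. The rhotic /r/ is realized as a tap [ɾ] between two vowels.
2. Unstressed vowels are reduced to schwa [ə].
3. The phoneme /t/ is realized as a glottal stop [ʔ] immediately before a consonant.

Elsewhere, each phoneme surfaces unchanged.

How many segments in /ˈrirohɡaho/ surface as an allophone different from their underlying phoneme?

4

Segments that undergo a rule: /r/ → [ɾ] (rule 1); /o/ → [ə] (rule 2); /a/ → [ə] (rule 2); /o/ → [ə] (rule 2).
All other segments surface unchanged.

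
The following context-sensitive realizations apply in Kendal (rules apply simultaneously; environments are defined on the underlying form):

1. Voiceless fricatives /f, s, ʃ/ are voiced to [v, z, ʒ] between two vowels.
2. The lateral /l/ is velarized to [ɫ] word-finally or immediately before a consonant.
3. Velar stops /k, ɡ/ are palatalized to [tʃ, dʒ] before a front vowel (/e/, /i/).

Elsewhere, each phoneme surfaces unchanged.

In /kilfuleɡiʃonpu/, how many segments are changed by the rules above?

Segments that undergo a rule: /k/ → [tʃ] (rule 3); /l/ → [ɫ] (rule 2); /ɡ/ → [dʒ] (rule 3); /ʃ/ → [ʒ] (rule 1).
All other segments surface unchanged.

4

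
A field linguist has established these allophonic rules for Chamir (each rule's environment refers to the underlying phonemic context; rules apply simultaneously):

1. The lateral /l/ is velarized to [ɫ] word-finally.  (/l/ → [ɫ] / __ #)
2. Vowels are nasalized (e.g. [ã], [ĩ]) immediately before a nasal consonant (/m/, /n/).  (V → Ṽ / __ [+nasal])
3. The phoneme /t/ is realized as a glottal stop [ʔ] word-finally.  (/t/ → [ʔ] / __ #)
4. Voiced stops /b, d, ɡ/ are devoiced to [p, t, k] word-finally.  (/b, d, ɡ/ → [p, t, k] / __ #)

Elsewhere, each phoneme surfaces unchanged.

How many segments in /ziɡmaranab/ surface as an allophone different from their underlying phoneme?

2

Segments that undergo a rule: /a/ → [ã] (rule 2); /b/ → [p] (rule 4).
All other segments surface unchanged.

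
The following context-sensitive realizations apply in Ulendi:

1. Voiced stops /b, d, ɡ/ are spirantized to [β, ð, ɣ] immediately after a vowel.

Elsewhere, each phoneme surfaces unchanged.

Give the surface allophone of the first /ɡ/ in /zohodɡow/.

/ɡ/ — between /d/ and /o/; rule 1 does not apply here → [ɡ].

[ɡ]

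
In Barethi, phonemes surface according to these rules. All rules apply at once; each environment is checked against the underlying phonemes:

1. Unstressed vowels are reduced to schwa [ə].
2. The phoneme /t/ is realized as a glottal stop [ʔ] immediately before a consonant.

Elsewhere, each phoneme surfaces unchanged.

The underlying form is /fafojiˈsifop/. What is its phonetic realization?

[fəfəjəˈsifəp]

/f/ stays [f].
/a/ — between /f/ and /f/, in an unstressed syllable — surfaces as [ə] (rule 1).
/f/ — not in any rule's target class → [f].
Rule 1 applies to /o/ (between /f/ and /j/: in an unstressed syllable) → [ə].
/j/ stays [j].
/i/ meets the environment for rule 1 (in an unstressed syllable) → [ə].
/s/ (between /i/ and /i/): no rule targets it → [s].
/i/ — between /s/ and /f/; rule 1 does not apply here → [i].
/f/ — not in any rule's target class → [f].
/o/ (between /f/ and /p/) occurs in an unstressed syllable → [ə] by rule 1.
/p/ stays [p].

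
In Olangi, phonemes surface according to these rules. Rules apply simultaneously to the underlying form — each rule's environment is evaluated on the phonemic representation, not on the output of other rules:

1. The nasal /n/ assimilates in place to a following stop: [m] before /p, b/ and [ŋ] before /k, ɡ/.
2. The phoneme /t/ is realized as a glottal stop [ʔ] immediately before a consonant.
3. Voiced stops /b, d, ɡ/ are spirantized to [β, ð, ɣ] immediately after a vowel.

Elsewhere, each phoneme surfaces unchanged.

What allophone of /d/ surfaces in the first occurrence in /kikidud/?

[ð]

/d/ — between /i/ and /u/, immediately after a vowel — surfaces as [ð] (rule 3).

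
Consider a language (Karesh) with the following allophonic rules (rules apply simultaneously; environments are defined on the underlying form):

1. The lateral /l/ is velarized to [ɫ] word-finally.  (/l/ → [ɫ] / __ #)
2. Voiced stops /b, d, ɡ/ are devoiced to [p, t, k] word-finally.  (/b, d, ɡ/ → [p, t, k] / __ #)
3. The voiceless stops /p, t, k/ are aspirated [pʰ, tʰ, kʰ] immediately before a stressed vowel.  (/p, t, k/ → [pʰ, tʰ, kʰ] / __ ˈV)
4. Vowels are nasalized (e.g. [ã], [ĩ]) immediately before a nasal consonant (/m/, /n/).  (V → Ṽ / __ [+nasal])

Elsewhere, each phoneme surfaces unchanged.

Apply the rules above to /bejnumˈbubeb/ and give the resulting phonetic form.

[bejnũmˈbubep]

/b/ — word-initial; rule 2 does not apply here → [b].
/e/ (between /b/ and /j/) is in the target of rule 4 but the environment (before a nasal consonant) is not met → [e].
/j/ (between /e/ and /n/): no rule targets it → [j].
/n/ (between /j/ and /u/) is unaffected → [n].
/u/ (between /n/ and /m/) occurs before a nasal consonant → [ũ] by rule 4.
/m/ — not in any rule's target class → [m].
/b/ — between /m/ and /u/; rule 2 does not apply here → [b].
/u/ (between /b/ and /b/) fails the environment for rule 4, so it stays [u].
/b/ (between /u/ and /e/): rule 2 targets it, but not word-finally → unchanged [b].
/e/ (between /b/ and /b/): rule 4 targets it, but not before a nasal consonant → unchanged [e].
/b/ (word-final): word-finally, so rule 2 applies → [p].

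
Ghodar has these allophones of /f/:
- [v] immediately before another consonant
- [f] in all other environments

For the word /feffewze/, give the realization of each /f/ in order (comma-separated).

Occurrence 1 (position 1): no conditioning environment matches → elsewhere allophone [f].
Occurrence 2 (position 3): immediately before another consonant → [v].
Occurrence 3 (position 4): no conditioning environment matches → elsewhere allophone [f].

[f], [v], [f]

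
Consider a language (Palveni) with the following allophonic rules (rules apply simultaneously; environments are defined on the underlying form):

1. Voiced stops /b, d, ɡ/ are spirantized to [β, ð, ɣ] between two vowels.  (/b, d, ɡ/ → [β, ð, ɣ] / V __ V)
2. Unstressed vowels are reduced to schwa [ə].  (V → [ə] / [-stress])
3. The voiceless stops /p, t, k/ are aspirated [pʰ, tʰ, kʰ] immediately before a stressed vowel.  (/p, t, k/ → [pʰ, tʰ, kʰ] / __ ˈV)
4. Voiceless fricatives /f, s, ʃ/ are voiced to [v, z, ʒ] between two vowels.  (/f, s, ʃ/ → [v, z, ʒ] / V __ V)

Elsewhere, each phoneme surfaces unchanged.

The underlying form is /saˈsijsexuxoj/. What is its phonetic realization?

/s/ (word-initial) fails the environment for rule 4, so it stays [s].
/a/ meets the environment for rule 2 (in an unstressed syllable) → [ə].
/s/ — between /a/ and /i/, between two vowels — surfaces as [z] (rule 4).
/i/ (between /s/ and /j/): rule 2 targets it, but not in an unstressed syllable → unchanged [i].
/s/ (between /j/ and /e/) is in the target of rule 4 but the environment (between two vowels) is not met → [s].
Rule 2 applies to /e/ (between /s/ and /x/: in an unstressed syllable) → [ə].
/u/ (between /x/ and /x/) occurs in an unstressed syllable → [ə] by rule 2.
/o/ (between /x/ and /j/) occurs in an unstressed syllable → [ə] by rule 2.

[səˈzijsəxəxəj]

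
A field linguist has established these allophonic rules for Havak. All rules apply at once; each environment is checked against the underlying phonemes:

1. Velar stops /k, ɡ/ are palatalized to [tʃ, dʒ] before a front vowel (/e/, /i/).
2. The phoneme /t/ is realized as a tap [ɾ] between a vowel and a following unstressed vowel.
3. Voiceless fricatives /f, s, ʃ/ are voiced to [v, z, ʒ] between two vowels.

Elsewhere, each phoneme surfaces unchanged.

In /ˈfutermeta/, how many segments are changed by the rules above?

Segments that undergo a rule: /t/ → [ɾ] (rule 2); /t/ → [ɾ] (rule 2).
All other segments surface unchanged.

2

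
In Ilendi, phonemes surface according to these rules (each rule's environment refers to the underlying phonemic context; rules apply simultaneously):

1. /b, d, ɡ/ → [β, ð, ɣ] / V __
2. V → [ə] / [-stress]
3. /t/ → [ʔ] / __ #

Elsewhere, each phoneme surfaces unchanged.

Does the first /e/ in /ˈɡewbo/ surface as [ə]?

No

/e/ — between /ɡ/ and /w/; rule 2 does not apply here → [e].
The actual realization is [e], not [ə].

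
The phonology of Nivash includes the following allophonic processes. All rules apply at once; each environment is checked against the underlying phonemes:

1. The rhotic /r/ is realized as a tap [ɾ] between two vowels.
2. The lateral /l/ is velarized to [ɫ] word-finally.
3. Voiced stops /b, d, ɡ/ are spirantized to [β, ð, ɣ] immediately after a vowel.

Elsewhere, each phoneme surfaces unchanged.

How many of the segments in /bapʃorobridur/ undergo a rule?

Segments that undergo a rule: /r/ → [ɾ] (rule 1); /b/ → [β] (rule 3); /d/ → [ð] (rule 3).
All other segments surface unchanged.

3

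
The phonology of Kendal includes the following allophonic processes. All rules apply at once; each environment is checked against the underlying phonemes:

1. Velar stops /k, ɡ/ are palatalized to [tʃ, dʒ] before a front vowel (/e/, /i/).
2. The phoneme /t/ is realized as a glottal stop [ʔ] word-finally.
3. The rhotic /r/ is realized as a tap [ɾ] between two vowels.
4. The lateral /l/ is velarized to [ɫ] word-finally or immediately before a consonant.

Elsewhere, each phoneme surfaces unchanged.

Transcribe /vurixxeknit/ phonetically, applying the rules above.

[vuɾixxekniʔ]

/v/ (word-initial): no rule targets it → [v].
/u/ — not in any rule's target class → [u].
/r/ (between /u/ and /i/) occurs between two vowels → [ɾ] by rule 3.
/i/ stays [i].
/x/ (between /i/ and /x/) is unaffected → [x].
/x/ stays [x].
/e/ — not in any rule's target class → [e].
/k/ — between /e/ and /n/; rule 1 does not apply here → [k].
/n/ (between /k/ and /i/) is unaffected → [n].
/i/ (between /n/ and /t/) is unaffected → [i].
/t/ (word-final): word-finally, so rule 2 applies → [ʔ].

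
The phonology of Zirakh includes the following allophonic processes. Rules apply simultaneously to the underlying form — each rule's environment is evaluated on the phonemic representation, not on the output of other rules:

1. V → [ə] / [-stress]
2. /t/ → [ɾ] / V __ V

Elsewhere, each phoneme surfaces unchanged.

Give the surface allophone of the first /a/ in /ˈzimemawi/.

[ə]

Rule 1 applies to /a/ (between /m/ and /w/: in an unstressed syllable) → [ə].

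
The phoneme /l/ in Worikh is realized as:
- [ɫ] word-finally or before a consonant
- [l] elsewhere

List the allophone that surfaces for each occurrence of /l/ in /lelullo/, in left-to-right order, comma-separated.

Occurrence 1 (position 1): no conditioning environment matches → elsewhere allophone [l].
Occurrence 2 (position 3): no conditioning environment matches → elsewhere allophone [l].
Occurrence 3 (position 5): word-finally or before a consonant → [ɫ].
Occurrence 4 (position 6): no conditioning environment matches → elsewhere allophone [l].

[l], [l], [ɫ], [l]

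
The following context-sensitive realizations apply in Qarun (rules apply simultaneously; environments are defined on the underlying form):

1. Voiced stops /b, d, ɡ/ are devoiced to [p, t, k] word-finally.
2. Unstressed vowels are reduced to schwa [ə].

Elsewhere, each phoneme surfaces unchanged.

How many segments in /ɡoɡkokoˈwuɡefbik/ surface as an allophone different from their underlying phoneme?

5

Segments that undergo a rule: /o/ → [ə] (rule 2); /o/ → [ə] (rule 2); /o/ → [ə] (rule 2); /e/ → [ə] (rule 2); /i/ → [ə] (rule 2).
All other segments surface unchanged.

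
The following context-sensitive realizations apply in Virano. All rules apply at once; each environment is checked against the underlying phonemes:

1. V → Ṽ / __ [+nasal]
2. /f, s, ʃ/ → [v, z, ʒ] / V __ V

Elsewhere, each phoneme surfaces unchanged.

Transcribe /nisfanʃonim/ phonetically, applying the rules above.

/n/ (word-initial): no rule targets it → [n].
/i/ (between /n/ and /s/) fails the environment for rule 1, so it stays [i].
/s/ — between /i/ and /f/; rule 2 does not apply here → [s].
/f/ (between /s/ and /a/): rule 2 targets it, but not between two vowels → unchanged [f].
/a/ (between /f/ and /n/) occurs before a nasal consonant → [ã] by rule 1.
/n/ — not in any rule's target class → [n].
/ʃ/ (between /n/ and /o/): rule 2 targets it, but not between two vowels → unchanged [ʃ].
/o/ (between /ʃ/ and /n/): before a nasal consonant, so rule 1 applies → [õ].
/n/ — not in any rule's target class → [n].
/i/ — between /n/ and /m/, before a nasal consonant — surfaces as [ĩ] (rule 1).
/m/ (word-final) is unaffected → [m].

[nisfãnʃõnĩm]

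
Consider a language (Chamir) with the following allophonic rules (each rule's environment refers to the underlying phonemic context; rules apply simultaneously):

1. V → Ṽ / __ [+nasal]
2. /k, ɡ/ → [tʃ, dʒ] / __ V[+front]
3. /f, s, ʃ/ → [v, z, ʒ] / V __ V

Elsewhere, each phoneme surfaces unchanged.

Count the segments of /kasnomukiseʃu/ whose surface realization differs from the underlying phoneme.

Segments that undergo a rule: /o/ → [õ] (rule 1); /k/ → [tʃ] (rule 2); /s/ → [z] (rule 3); /ʃ/ → [ʒ] (rule 3).
All other segments surface unchanged.

4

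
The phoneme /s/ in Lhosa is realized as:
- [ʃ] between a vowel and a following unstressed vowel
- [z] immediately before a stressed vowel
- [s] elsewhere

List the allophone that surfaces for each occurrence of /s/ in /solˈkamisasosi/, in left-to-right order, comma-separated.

Occurrence 1 (position 1): no conditioning environment matches → elsewhere allophone [s].
Occurrence 2 (position 8): between a vowel and a following unstressed vowel → [ʃ].
Occurrence 3 (position 10): between a vowel and a following unstressed vowel → [ʃ].
Occurrence 4 (position 12): between a vowel and a following unstressed vowel → [ʃ].

[s], [ʃ], [ʃ], [ʃ]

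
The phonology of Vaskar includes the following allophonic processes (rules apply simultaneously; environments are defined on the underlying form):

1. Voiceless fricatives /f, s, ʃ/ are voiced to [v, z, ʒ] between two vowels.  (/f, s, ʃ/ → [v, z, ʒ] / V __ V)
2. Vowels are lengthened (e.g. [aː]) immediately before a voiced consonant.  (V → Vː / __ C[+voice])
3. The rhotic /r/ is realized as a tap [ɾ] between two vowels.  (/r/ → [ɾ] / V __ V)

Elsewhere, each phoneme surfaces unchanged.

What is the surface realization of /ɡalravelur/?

[ɡaːlraːveːluːr]

/ɡ/ — not in any rule's target class → [ɡ].
/a/ (between /ɡ/ and /l/): before a voiced consonant, so rule 2 applies → [aː].
/l/ stays [l].
/r/ (between /l/ and /a/): rule 3 targets it, but not between two vowels → unchanged [r].
/a/ — between /r/ and /v/, before a voiced consonant — surfaces as [aː] (rule 2).
/v/ — not in any rule's target class → [v].
/e/ (between /v/ and /l/) occurs before a voiced consonant → [eː] by rule 2.
/l/ — not in any rule's target class → [l].
/u/ (between /l/ and /r/) occurs before a voiced consonant → [uː] by rule 2.
/r/ — word-final; rule 3 does not apply here → [r].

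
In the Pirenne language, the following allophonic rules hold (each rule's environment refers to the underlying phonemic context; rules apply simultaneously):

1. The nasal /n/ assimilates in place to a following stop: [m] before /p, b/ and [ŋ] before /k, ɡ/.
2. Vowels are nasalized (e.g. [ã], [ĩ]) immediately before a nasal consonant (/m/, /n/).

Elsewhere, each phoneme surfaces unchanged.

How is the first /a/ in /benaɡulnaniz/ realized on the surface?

[a]

/a/ — between /n/ and /ɡ/; rule 2 does not apply here → [a].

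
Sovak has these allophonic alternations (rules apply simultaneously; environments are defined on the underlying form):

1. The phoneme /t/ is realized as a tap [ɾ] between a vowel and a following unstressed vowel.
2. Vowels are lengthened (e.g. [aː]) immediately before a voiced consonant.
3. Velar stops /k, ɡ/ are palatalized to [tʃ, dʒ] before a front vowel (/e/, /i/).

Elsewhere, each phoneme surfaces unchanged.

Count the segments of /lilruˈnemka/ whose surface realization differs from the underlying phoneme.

Segments that undergo a rule: /i/ → [iː] (rule 2); /u/ → [uː] (rule 2); /e/ → [eː] (rule 2).
All other segments surface unchanged.

3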